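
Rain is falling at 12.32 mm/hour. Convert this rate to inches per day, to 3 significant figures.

12.32 mm/hour × 0.0393701 in/mm × 24 hour/day = 11.6 in/day.

11.6 in/day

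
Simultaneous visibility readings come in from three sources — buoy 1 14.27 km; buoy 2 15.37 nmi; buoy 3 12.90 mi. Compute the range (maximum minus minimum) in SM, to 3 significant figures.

8.82 SM

buoy 1: 14.27 km = 8.8670 SM.
buoy 2: 15.37 nmi = 17.6875 SM.
Spread: 17.6875 − 8.8670 = 8.82 SM.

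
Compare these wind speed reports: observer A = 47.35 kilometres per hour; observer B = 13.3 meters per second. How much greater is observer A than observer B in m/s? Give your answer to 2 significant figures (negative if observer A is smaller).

-0.15 m/s

observer A: 47.35 km/h = 13.1528 m/s.
Difference: 13.1528 − 13.3000 = -0.15 m/s.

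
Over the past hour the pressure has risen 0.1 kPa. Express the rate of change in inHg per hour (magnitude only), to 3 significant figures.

0.1 kPa / 1 h × 0.2953 inHg/kPa = 0.0295 inHg/h.

0.0295 inHg per hour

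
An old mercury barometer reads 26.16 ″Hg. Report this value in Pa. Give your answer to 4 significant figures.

88590 Pa

1 inHg = 3386.39 Pa, so 26.16 × 3386.39 = 88590 Pa.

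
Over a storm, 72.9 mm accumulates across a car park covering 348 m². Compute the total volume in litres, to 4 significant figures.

25370 litres

1 mm over 1 m² is 1 L, so volume = 72.9 × 348 = 25369.2 L ≈ 25370 L.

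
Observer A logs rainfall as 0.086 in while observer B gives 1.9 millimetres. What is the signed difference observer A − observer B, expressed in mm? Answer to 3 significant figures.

observer A: 0.086 in = 2.18440 mm.
Difference: 2.18440 − 1.90000 = 0.284 mm.

0.284 mm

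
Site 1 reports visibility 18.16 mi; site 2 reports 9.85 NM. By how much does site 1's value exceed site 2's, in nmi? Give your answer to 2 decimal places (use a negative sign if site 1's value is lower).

5.93 nmi

site 1: 18.16 SM = 15.7806 nmi.
Difference: 15.7806 − 9.8500 = 5.93 nmi.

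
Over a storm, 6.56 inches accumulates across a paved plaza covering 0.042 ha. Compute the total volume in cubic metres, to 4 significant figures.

69.98 cubic metres

Depth: 6.56 in × 25.4 = 166.624 mm.
Area: 0.042 ha = 420 m².
1 mm over 1 m² is 1 L, so volume = 166.624 × 420 = 69982.08 L = 69.98 m³.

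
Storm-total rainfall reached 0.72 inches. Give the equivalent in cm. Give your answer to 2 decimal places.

1.83 cm

1 in = 2.54 cm, so 0.72 × 2.54 = 1.83 cm.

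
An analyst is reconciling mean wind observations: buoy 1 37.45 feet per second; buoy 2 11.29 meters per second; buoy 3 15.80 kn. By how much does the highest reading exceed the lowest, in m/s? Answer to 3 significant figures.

3.29 m/s

buoy 1: 37.45 ft/s = 11.4148 m/s.
buoy 3: 15.80 kt = 8.1282 m/s.
Spread: 11.4148 − 8.1282 = 3.29 m/s.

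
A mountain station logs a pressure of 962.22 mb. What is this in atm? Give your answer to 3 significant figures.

0.950 atm

1 mb = 0.000986923 atm, so 962.22 × 0.000986923 = 0.950 atm.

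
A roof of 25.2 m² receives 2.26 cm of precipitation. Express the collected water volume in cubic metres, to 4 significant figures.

0.5695 cubic metres

Depth: 2.26 cm × 10 = 22.6 mm.
1 mm over 1 m² is 1 L, so volume = 22.6 × 25.2 = 569.52 L = 0.5695 m³.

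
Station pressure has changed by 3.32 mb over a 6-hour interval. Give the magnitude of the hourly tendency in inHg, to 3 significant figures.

3.32 mb / 6 h × 0.02953 inHg/mb = 0.0163 inHg/h.

0.0163 inHg per hour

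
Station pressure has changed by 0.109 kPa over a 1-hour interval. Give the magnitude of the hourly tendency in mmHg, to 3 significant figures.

0.818 mmHg per hour

0.109 kPa / 1 h × 7.50062 mmHg/kPa = 0.818 mmHg/h.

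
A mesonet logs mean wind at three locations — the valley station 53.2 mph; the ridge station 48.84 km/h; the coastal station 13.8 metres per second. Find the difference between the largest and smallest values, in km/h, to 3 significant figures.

the valley station: 53.2 mph = 85.617 km/h.
the coastal station: 13.8 m/s = 49.680 km/h.
Spread: 85.617 − 48.840 = 36.8 km/h.

36.8 km/h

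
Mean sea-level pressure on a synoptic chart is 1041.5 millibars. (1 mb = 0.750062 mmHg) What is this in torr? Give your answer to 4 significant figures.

1 mb = 0.750062 mmHg, so 1041.5 × 0.750062 = 781.2 mmHg.

781.2 mmHg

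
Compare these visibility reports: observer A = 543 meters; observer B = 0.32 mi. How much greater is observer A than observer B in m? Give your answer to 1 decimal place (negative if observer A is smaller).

28.0 m

observer B: 0.32 SM = 514.990 m.
Difference: 543.000 − 514.990 = 28.0 m.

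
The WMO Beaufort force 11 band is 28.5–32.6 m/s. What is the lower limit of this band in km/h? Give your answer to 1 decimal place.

28.5–32.6 m/s × 3.6 = 102.6–117.4 km/h.

102.6 km/h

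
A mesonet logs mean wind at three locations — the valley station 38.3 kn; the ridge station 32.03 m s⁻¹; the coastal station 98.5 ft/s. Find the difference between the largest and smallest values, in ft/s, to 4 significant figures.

the valley station: 38.3 kt = 64.6431 ft/s.
the ridge station: 32.03 m/s = 105.0853 ft/s.
Spread: 105.0853 − 64.6431 = 40.44 ft/s.

40.44 ft/s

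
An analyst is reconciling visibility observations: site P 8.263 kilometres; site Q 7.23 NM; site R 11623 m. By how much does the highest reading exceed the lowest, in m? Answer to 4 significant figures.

5127 m

site P: 8.263 km = 8263.00 m.
site Q: 7.23 nmi = 13389.96 m.
Spread: 13389.96 − 8263.00 = 5127 m.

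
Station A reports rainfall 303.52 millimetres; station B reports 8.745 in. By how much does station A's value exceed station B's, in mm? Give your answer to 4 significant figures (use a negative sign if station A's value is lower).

station B: 8.745 in = 222.1230 mm.
Difference: 303.5200 − 222.1230 = 81.40 mm.

81.40 mm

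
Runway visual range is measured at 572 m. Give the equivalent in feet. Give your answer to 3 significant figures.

1880 ft

1 m = 3.28084 ft, so 572 × 3.28084 = 1880 ft.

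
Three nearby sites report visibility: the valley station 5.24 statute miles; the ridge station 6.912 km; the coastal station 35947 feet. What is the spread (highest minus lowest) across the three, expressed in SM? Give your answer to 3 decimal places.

2.513 SM

the ridge station: 6.912 km = 4.29492 SM.
the coastal station: 35947 ft = 6.80814 SM.
Spread: 6.80814 − 4.29492 = 2.513 SM.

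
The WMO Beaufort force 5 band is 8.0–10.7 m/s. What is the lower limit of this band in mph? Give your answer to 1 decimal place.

8.0–10.7 m/s × 2.237 = 17.9–23.9 mph.

17.9 mph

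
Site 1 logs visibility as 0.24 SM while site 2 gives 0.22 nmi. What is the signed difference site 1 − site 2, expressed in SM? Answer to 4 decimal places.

-0.0132 SM

site 2: 0.22 nmi = 0.253171 SM.
Difference: 0.240000 − 0.253171 = -0.0132 SM.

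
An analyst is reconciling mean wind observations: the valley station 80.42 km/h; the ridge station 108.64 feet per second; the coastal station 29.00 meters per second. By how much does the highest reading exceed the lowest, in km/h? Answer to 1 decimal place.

the ridge station: 108.64 ft/s = 119.208 km/h.
the coastal station: 29.00 m/s = 104.400 km/h.
Spread: 119.208 − 80.420 = 38.8 km/h.

38.8 km/h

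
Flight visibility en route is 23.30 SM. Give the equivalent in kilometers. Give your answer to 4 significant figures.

1 SM = 1.60934 km, so 23.30 × 1.60934 = 37.50 km.

37.50 km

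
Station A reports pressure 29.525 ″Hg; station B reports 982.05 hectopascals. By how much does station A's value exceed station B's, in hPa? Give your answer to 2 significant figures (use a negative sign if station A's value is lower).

18 hPa

station A: 29.525 inHg = 999.83 hPa.
Difference: 999.83 − 982.05 = 18 hPa.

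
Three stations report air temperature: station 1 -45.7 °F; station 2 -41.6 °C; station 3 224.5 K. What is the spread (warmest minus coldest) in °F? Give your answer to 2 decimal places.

12.69 °F

station 1: -45.7 °F = -43.167 °C.
station 3: 224.5 K = -48.650 °C.
Spread: (-41.600) − (-48.650) = 7.050 °C = 12.69 °F.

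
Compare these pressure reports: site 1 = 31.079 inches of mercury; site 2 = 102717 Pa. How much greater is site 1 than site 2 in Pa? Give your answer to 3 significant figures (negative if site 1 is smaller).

2530 Pa

site 1: 31.079 inHg = 105245.58 Pa.
Difference: 105245.58 − 102717.00 = 2530 Pa.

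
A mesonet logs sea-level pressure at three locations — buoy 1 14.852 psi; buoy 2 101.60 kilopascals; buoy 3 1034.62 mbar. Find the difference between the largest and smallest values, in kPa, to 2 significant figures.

buoy 1: 14.852 psi = 102.401 kPa.
buoy 3: 1034.62 mb = 103.462 kPa.
Spread: 103.462 − 101.600 = 1.9 kPa.

1.9 kPa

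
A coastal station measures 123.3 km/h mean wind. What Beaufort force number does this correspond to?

123.3 km/h = 34.2 m/s, which is Beaufort 12 (hurricane force, ≥32.7 m/s).

Beaufort force 12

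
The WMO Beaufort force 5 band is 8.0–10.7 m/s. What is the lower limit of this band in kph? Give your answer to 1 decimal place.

28.8 km/h

8.0–10.7 m/s × 3.6 = 28.8–38.5 km/h.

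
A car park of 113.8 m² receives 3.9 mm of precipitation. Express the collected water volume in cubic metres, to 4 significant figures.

1 mm over 1 m² is 1 L, so volume = 3.9 × 113.8 = 443.82 L = 0.4438 m³.

0.4438 cubic metres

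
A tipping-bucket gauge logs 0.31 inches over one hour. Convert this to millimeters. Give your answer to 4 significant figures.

7.874 mm

1 in = 25.4 mm, so 0.31 × 25.4 = 7.874 mm.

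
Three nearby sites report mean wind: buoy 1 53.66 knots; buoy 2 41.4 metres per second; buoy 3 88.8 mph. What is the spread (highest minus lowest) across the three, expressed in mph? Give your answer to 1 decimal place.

30.9 mph

buoy 1: 53.66 kt = 61.751 mph.
buoy 2: 41.4 m/s = 92.609 mph.
Spread: 92.609 − 61.751 = 30.9 mph.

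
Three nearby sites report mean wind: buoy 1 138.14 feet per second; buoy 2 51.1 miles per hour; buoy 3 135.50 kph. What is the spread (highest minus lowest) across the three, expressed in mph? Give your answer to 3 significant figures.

buoy 1: 138.14 ft/s = 94.186 mph.
buoy 3: 135.50 km/h = 84.196 mph.
Spread: 94.186 − 51.100 = 43.1 mph.

43.1 mph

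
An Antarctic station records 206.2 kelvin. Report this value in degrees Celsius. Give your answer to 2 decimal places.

-66.95 °C

°C = 206.2 − 273.15 = -66.95 °C.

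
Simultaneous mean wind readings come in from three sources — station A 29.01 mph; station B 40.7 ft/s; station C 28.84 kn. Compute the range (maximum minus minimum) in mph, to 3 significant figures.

5.44 mph

station B: 40.7 ft/s = 27.7500 mph.
station C: 28.84 kt = 33.1885 mph.
Spread: 33.1885 − 27.7500 = 5.44 mph.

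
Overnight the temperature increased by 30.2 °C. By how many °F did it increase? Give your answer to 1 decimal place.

A change of 1 °C equals a change of 1.8 °F: Δ°F = 30.2 × 1.8 = 54.4 °F.

54.4 °F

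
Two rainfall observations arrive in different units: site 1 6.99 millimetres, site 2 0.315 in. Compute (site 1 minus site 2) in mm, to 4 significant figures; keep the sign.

-1.011 mm

site 2: 0.315 in = 8.00100 mm.
Difference: 6.99000 − 8.00100 = -1.011 mm.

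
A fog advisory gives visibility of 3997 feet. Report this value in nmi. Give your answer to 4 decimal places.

1 ft = 0.000164579 nmi, so 3997 × 0.000164579 = 0.6578 nmi.

0.6578 nmi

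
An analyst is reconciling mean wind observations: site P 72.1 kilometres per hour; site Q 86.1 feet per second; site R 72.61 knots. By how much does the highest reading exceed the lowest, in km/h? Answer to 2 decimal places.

62.37 km/h

site Q: 86.1 ft/s = 94.4758 km/h.
site R: 72.61 kt = 134.4737 km/h.
Spread: 134.4737 − 72.1000 = 62.37 km/h.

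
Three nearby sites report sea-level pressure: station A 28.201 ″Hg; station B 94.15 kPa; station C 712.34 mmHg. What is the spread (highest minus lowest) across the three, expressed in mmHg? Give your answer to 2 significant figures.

station A: 28.201 inHg = 716.31 mmHg.
station B: 94.15 kPa = 706.18 mmHg.
Spread: 716.31 − 706.18 = 10 mmHg.

10 mmHg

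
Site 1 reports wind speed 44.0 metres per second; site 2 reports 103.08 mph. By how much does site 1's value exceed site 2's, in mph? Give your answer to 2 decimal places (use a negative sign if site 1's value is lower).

site 1: 44.0 m/s = 98.4252 mph.
Difference: 98.4252 − 103.0800 = -4.65 mph.

-4.65 mph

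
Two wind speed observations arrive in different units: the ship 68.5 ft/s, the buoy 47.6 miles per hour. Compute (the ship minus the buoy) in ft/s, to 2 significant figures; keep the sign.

-1.3 ft/s

the buoy: 47.6 mph = 69.813 ft/s.
Difference: 68.500 − 69.813 = -1.3 ft/s.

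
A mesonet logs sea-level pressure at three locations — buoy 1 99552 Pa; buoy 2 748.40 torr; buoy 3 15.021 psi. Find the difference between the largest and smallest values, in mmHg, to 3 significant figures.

buoy 1: 99552 Pa = 746.701 mmHg.
buoy 3: 15.021 psi = 776.810 mmHg.
Spread: 776.810 − 746.701 = 30.1 mmHg.

30.1 mmHg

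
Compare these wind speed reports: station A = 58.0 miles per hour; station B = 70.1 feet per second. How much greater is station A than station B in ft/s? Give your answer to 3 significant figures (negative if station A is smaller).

station A: 58.0 mph = 85.067 ft/s.
Difference: 85.067 − 70.100 = 15.0 ft/s.

15.0 ft/s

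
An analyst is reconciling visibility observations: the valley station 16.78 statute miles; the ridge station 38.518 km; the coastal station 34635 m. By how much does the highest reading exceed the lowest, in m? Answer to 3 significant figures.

the valley station: 16.78 SM = 27004.79 m.
the ridge station: 38.518 km = 38518.00 m.
Spread: 38518.00 − 27004.79 = 11500 m.

11500 m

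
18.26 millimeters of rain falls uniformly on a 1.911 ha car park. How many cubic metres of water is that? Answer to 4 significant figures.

Area: 1.911 ha = 19110 m².
1 mm over 1 m² is 1 L, so volume = 18.26 × 19110 = 348948.6 L = 348.9 m³.

348.9 cubic metres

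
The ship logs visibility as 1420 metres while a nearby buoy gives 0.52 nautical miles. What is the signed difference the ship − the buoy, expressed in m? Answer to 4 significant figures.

the buoy: 0.52 nmi = 963.040 m.
Difference: 1420.000 − 963.040 = 457.0 m.

457.0 m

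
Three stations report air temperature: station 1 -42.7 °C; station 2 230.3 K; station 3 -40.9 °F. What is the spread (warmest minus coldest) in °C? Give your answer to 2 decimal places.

station 2: 230.3 K = -42.850 °C.
station 3: -40.9 °F = -40.500 °C.
Spread: (-40.500) − (-42.850) = 2.350 °C.

2.35 °C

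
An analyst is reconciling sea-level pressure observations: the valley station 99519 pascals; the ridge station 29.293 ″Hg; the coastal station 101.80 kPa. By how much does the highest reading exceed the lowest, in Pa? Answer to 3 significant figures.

the ridge station: 29.293 inHg = 99197.49 Pa.
the coastal station: 101.80 kPa = 101800.00 Pa.
Spread: 101800.00 − 99197.49 = 2600 Pa.

2600 Pa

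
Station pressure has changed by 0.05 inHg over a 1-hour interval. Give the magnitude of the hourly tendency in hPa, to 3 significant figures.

1.69 hPa per hour

0.05 inHg / 1 h × 33.8639 hPa/inHg = 1.69 hPa/h.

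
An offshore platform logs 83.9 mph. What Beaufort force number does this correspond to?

83.9 mph = 37.5 m/s, which is Beaufort 12 (hurricane force, ≥32.7 m/s).

Beaufort force 12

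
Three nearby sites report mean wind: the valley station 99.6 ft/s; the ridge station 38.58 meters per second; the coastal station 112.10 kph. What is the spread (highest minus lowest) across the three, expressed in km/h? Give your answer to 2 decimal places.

the valley station: 99.6 ft/s = 109.2891 km/h.
the ridge station: 38.58 m/s = 138.8880 km/h.
Spread: 138.8880 − 109.2891 = 29.60 km/h.

29.60 km/h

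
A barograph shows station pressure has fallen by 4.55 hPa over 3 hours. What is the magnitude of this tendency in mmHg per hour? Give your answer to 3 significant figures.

4.55 hPa / 3 h × 0.750062 mmHg/hPa = 1.14 mmHg/h.

1.14 mmHg per hour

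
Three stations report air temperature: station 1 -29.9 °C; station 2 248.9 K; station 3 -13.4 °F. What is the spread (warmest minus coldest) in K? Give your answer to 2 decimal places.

station 2: 248.9 K = -24.250 °C.
station 3: -13.4 °F = -25.222 °C.
Spread: (-24.250) − (-29.900) = 5.650 °C.

5.65 K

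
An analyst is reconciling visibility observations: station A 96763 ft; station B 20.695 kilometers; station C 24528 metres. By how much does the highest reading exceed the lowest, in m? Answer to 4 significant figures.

station A: 96763 ft = 29493.36 m.
station B: 20.695 km = 20695.00 m.
Spread: 29493.36 − 20695.00 = 8798 m.

8798 m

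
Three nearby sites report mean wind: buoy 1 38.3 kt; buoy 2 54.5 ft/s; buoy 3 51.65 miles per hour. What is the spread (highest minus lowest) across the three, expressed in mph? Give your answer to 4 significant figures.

14.49 mph

buoy 1: 38.3 kt = 44.0749 mph.
buoy 2: 54.5 ft/s = 37.1591 mph.
Spread: 51.6500 − 37.1591 = 14.49 mph.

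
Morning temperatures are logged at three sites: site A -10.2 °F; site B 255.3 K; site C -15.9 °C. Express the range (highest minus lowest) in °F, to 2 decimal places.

13.58 °F

site A: -10.2 °F = -23.444 °C.
site B: 255.3 K = -17.850 °C.
Spread: (-15.900) − (-23.444) = 7.544 °C = 13.58 °F.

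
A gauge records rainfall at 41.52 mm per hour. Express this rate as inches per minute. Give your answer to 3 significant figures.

41.52 mm/hour × 0.0393701 in/mm × 0.0166667 hour/minute = 0.0272 in/minute.

0.0272 in/minute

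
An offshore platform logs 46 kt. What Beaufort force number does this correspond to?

46 kt lies in the Beaufort 9 band (strong gale, 41–47 kt).

Beaufort force 9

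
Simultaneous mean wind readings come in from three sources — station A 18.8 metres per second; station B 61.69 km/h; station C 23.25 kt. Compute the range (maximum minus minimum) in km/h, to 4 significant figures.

24.62 km/h

station A: 18.8 m/s = 67.6800 km/h.
station C: 23.25 kt = 43.0590 km/h.
Spread: 67.6800 − 43.0590 = 24.62 km/h.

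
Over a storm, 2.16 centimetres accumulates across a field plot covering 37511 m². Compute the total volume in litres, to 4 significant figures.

Depth: 2.16 cm × 10 = 21.6 mm.
1 mm over 1 m² is 1 L, so volume = 21.6 × 37511 = 810237.6 L ≈ 810200 L.

810200 litres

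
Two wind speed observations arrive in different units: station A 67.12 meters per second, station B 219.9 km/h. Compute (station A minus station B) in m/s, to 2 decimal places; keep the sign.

6.04 m/s

station B: 219.9 km/h = 61.0833 m/s.
Difference: 67.1200 − 61.0833 = 6.04 m/s.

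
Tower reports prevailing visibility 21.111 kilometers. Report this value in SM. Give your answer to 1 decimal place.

1 km = 0.621371 SM, so 21.111 × 0.621371 = 13.1 SM.

13.1 SM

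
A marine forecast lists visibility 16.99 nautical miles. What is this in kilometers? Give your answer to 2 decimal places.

31.47 km

1 nmi = 1.852 km, so 16.99 × 1.852 = 31.47 km.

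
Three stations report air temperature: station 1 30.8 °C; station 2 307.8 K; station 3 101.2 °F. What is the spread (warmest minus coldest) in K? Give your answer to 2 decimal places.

station 2: 307.8 K = 34.650 °C.
station 3: 101.2 °F = 38.444 °C.
Spread: 38.444 − 30.800 = 7.644 °C.

7.64 K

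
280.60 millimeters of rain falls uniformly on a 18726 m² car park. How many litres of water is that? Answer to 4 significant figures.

5255000 litres

1 mm over 1 m² is 1 L, so volume = 280.6 × 18726 = 5254515.6 L ≈ 5255000 L.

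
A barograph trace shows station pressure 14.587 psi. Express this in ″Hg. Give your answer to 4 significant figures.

29.70 inHg

1 psi = 2.03602 inHg, so 14.587 × 2.03602 = 29.70 inHg.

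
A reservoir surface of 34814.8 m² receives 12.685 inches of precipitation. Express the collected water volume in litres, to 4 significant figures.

11220000 litres

Depth: 12.685 in × 25.4 = 322.199 mm.
1 mm over 1 m² is 1 L, so volume = 322.199 × 34814.8 = 11217294 L ≈ 11220000 L.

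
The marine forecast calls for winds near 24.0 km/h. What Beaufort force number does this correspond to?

Beaufort force 4

24.0 km/h = 6.7 m/s, which is Beaufort 4 (moderate breeze, 5.5–7.9 m/s).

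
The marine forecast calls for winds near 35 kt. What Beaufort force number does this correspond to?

Beaufort force 8

35 kt lies in the Beaufort 8 band (gale, 34–40 kt).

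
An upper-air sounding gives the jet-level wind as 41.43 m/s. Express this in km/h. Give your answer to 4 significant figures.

149.1 km/h

1 m/s = 3.6 km/h, so 41.43 × 3.6 = 149.1 km/h.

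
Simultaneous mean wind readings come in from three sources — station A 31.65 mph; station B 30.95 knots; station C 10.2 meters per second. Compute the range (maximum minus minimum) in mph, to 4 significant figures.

station B: 30.95 kt = 35.6166 mph.
station C: 10.2 m/s = 22.8168 mph.
Spread: 35.6166 − 22.8168 = 12.80 mph.

12.80 mph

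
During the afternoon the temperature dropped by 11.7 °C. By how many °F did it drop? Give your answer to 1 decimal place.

21.1 °F

A change of 1 °C equals a change of 1.8 °F: Δ°F = 11.7 × 1.8 = 21.1 °F.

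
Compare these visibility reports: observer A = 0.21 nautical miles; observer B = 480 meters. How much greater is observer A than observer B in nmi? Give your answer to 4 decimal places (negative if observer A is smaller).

observer B: 480 m = 0.259179 nmi.
Difference: 0.210000 − 0.259179 = -0.0492 nmi.

-0.0492 nmi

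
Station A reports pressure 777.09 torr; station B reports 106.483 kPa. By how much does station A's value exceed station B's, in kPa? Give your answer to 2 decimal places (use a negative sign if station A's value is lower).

-2.88 kPa

station A: 777.09 mmHg = 103.6035 kPa.
Difference: 103.6035 − 106.4830 = -2.88 kPa.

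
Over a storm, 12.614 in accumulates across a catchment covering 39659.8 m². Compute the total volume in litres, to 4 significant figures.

Depth: 12.614 in × 25.4 = 320.3956 mm.
1 mm over 1 m² is 1 L, so volume = 320.3956 × 39659.8 = 12706825 L ≈ 12710000 L.

12710000 litres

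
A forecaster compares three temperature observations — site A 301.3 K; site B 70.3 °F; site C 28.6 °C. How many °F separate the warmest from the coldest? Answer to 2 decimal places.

13.18 °F

site A: 301.3 K = 28.150 °C.
site B: 70.3 °F = 21.278 °C.
Spread: 28.600 − 21.278 = 7.322 °C = 13.18 °F.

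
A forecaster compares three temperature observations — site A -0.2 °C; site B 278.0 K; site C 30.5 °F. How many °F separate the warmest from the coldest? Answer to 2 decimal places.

10.23 °F

site B: 278.0 K = 4.850 °C.
site C: 30.5 °F = -0.833 °C.
Spread: 4.850 − (-0.833) = 5.683 °C = 10.23 °F.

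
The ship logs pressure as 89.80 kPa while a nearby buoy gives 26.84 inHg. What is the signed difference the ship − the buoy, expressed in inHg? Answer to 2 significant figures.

-0.32 inHg

the ship: 89.80 kPa = 26.5179 inHg.
Difference: 26.5179 − 26.8400 = -0.32 inHg.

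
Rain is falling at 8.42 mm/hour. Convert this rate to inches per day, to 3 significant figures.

7.96 in/day

8.42 mm/hour × 0.0393701 in/mm × 24 hour/day = 7.96 in/day.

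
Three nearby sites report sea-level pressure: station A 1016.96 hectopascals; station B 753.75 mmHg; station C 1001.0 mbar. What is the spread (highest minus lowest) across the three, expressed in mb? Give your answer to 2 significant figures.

16 mb

station A: 1016.96 hPa = 1016.96 mb.
station B: 753.75 mmHg = 1004.92 mb.
Spread: 1016.96 − 1001.00 = 16 mb.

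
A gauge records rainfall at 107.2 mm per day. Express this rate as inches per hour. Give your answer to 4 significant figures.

0.1759 in/hour

107.2 mm/day × 0.0393701 in/mm × 0.0416667 day/hour = 0.1759 in/hour.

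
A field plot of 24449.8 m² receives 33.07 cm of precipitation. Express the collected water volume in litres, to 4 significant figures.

Depth: 33.07 cm × 10 = 330.7 mm.
1 mm over 1 m² is 1 L, so volume = 330.7 × 24449.8 = 8085548.9 L ≈ 8086000 L.

8086000 litres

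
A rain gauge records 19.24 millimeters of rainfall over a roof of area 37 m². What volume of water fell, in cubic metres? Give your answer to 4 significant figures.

1 mm over 1 m² is 1 L, so volume = 19.24 × 37 = 711.88 L = 0.7119 m³.

0.7119 cubic metres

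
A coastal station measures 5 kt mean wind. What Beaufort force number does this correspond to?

5 kt lies in the Beaufort 2 band (light breeze, 4–6 kt).

Beaufort force 2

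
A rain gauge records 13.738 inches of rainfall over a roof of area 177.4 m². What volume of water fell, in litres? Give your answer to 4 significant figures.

Depth: 13.738 in × 25.4 = 348.9452 mm.
1 mm over 1 m² is 1 L, so volume = 348.9452 × 177.4 = 61902.878 L ≈ 61900 L.

61900 litres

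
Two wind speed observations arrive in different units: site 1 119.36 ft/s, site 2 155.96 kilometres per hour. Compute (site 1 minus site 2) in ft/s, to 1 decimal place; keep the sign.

site 2: 155.96 km/h = 142.133 ft/s.
Difference: 119.360 − 142.133 = -22.8 ft/s.

-22.8 ft/s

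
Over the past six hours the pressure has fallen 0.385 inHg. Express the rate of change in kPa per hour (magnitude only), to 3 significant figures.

0.385 inHg / 6 h × 3.38639 kPa/inHg = 0.217 kPa/h.

0.217 kPa per hour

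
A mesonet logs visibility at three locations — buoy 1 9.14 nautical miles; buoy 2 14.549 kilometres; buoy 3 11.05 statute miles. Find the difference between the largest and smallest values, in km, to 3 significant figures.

3.23 km

buoy 1: 9.14 nmi = 16.9273 km.
buoy 3: 11.05 SM = 17.7833 km.
Spread: 17.7833 − 14.5490 = 3.23 km.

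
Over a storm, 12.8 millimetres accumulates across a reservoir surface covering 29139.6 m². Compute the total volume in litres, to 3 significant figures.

373000 litres

1 mm over 1 m² is 1 L, so volume = 12.8 × 29139.6 = 372986.88 L ≈ 373000 L.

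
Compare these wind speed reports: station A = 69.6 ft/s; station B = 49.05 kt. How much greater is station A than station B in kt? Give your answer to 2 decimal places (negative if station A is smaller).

-7.81 kt

station A: 69.6 ft/s = 41.2369 kt.
Difference: 41.2369 − 49.0500 = -7.81 kt.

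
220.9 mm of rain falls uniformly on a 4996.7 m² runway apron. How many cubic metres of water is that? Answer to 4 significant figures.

1104 cubic metres

1 mm over 1 m² is 1 L, so volume = 220.9 × 4996.7 = 1103771 L = 1104 m³.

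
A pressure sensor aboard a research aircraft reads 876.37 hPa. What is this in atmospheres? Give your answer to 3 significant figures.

0.865 atm

1 hPa = 0.000986923 atm, so 876.37 × 0.000986923 = 0.865 atm.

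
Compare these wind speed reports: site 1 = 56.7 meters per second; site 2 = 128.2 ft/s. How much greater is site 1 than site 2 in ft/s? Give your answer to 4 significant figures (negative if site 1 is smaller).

site 1: 56.7 m/s = 186.0236 ft/s.
Difference: 186.0236 − 128.2000 = 57.82 ft/s.

57.82 ft/s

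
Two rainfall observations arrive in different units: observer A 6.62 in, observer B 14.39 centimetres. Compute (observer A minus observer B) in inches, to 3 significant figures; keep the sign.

observer B: 14.39 cm = 5.66535 in.
Difference: 6.62000 − 5.66535 = 0.955 in.

0.955 in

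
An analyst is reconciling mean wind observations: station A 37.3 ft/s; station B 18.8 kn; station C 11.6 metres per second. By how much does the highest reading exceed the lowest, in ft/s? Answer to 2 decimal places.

6.33 ft/s

station B: 18.8 kt = 31.7308 ft/s.
station C: 11.6 m/s = 38.0577 ft/s.
Spread: 38.0577 − 31.7308 = 6.33 ft/s.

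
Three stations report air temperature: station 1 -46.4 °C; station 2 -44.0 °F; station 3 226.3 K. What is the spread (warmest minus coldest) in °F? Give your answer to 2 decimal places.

8.33 °F

station 2: -44.0 °F = -42.222 °C.
station 3: 226.3 K = -46.850 °C.
Spread: (-42.222) − (-46.850) = 4.628 °C = 8.33 °F.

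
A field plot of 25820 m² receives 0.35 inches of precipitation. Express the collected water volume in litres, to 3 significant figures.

230000 litres

Depth: 0.35 in × 25.4 = 8.89 mm.
1 mm over 1 m² is 1 L, so volume = 8.89 × 25820 = 229539.8 L ≈ 230000 L.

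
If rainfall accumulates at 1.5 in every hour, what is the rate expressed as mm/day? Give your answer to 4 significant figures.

914.4 mm/day

1.5 in/hour × 25.4 mm/in × 24 hour/day = 914.4 mm/day.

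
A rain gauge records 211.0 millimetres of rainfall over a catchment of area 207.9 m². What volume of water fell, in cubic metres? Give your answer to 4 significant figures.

1 mm over 1 m² is 1 L, so volume = 211 × 207.9 = 43866.9 L = 43.87 m³.

43.87 cubic metres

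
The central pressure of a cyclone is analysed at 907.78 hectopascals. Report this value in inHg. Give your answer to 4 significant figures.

26.81 inHg

1 hPa = 0.02953 inHg, so 907.78 × 0.02953 = 26.81 inHg.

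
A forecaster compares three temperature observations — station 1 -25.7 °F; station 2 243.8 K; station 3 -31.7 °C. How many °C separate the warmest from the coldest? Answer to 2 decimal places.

station 1: -25.7 °F = -32.056 °C.
station 2: 243.8 K = -29.350 °C.
Spread: (-29.350) − (-32.056) = 2.706 °C.

2.71 °C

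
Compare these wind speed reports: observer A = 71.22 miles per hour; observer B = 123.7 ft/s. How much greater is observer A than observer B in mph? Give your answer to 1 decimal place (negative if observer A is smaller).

-13.1 mph

observer B: 123.7 ft/s = 84.341 mph.
Difference: 71.220 − 84.341 = -13.1 mph.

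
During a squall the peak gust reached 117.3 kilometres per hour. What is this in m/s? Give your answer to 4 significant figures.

1 km/h = 0.277778 m/s, so 117.3 × 0.277778 = 32.58 m/s.

32.58 m/s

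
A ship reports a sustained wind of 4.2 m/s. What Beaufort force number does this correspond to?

Beaufort force 3

4.2 m/s lies in the Beaufort 3 band (gentle breeze, 3.4–5.4 m/s).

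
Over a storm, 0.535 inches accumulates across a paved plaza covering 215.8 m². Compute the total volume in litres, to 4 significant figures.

Depth: 0.535 in × 25.4 = 13.589 mm.
1 mm over 1 m² is 1 L, so volume = 13.589 × 215.8 = 2932.5062 L ≈ 2933 L.

2933 litres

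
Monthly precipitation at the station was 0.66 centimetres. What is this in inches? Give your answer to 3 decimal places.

1 cm = 0.393701 in, so 0.66 × 0.393701 = 0.260 in.

0.260 in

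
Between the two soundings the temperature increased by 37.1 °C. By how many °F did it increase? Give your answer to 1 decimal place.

For a temperature change the 32° offset cancels: Δ°F = 37.1 × 1.8 = 66.8 °F.

66.8 °F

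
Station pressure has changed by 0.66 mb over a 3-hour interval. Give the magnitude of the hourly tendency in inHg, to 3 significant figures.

0.66 mb / 3 h × 0.02953 inHg/mb = 0.00650 inHg/h.

0.00650 inHg per hour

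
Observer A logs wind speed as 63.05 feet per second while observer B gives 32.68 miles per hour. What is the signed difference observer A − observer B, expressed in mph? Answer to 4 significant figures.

observer A: 63.05 ft/s = 42.9886 mph.
Difference: 42.9886 − 32.6800 = 10.31 mph.

10.31 mph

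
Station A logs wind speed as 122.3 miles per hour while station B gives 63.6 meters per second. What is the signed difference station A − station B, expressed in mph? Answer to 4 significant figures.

-19.97 mph

station B: 63.6 m/s = 142.2691 mph.
Difference: 122.3000 − 142.2691 = -19.97 mph.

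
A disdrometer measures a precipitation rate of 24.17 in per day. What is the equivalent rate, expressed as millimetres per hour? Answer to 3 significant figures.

24.17 in/day × 25.4 mm/in × 0.0416667 day/hour = 25.6 mm/hour.

25.6 mm/hour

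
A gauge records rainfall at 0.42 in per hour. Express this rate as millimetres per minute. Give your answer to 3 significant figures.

0.42 in/hour × 25.4 mm/in × 0.0166667 hour/minute = 0.178 mm/minute.

0.178 mm/minute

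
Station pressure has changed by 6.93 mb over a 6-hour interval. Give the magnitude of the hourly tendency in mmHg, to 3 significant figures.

6.93 mb / 6 h × 0.750062 mmHg/mb = 0.866 mmHg/h.

0.866 mmHg per hour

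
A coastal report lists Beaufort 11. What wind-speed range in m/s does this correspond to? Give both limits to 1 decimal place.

Beaufort 11 (violent storm) spans 28.5–32.6 m/s.

28.5 to 32.6 m/s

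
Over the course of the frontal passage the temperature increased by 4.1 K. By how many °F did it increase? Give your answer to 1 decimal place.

7.4 °F

For a temperature change the 32° offset cancels: Δ°F = 4.1 × 1.8 = 7.4 °F.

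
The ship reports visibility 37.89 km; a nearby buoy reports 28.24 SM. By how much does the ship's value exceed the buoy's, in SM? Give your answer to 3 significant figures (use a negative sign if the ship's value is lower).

the ship: 37.89 km = 23.5438 SM.
Difference: 23.5438 − 28.2400 = -4.70 SM.

-4.70 SM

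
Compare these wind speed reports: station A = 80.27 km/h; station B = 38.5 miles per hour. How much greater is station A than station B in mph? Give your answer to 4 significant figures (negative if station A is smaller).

station A: 80.27 km/h = 49.8775 mph.
Difference: 49.8775 − 38.5000 = 11.38 mph.

11.38 mph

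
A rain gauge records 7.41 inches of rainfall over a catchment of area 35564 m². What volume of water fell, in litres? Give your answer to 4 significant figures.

Depth: 7.41 in × 25.4 = 188.214 mm.
1 mm over 1 m² is 1 L, so volume = 188.214 × 35564 = 6693642.7 L ≈ 6694000 L.

6694000 litres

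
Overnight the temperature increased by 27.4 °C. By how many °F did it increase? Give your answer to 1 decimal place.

49.3 °F

A change of 1 °C equals a change of 1.8 °F: Δ°F = 27.4 × 1.8 = 49.3 °F.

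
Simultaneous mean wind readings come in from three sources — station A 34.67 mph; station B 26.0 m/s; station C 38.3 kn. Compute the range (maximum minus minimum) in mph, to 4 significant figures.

station B: 26.0 m/s = 58.1603 mph.
station C: 38.3 kt = 44.0749 mph.
Spread: 58.1603 − 34.6700 = 23.49 mph.

23.49 mph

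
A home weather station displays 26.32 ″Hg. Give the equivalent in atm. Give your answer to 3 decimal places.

1 inHg = 0.0334211 atm, so 26.32 × 0.0334211 = 0.880 atm.

0.880 atm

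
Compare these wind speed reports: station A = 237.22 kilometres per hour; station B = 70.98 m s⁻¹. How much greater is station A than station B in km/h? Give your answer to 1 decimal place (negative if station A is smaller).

station B: 70.98 m/s = 255.528 km/h.
Difference: 237.220 − 255.528 = -18.3 km/h.

-18.3 km/h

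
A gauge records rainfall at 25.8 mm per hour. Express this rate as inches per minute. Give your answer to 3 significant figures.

0.0169 in/minute

25.8 mm/hour × 0.0393701 in/mm × 0.0166667 hour/minute = 0.0169 in/minute.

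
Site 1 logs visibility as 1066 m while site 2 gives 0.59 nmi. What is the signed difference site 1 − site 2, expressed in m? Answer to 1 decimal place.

-26.7 m

site 2: 0.59 nmi = 1092.680 m.
Difference: 1066.000 − 1092.680 = -26.7 m.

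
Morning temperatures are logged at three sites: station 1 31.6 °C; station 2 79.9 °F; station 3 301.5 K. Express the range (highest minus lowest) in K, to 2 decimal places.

station 2: 79.9 °F = 26.611 °C.
station 3: 301.5 K = 28.350 °C.
Spread: 31.600 − 26.611 = 4.989 °C.

4.99 K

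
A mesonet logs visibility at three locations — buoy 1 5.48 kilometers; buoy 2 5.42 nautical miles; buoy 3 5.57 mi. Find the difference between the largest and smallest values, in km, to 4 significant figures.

4.558 km

buoy 2: 5.42 nmi = 10.03784 km.
buoy 3: 5.57 SM = 8.96405 km.
Spread: 10.03784 − 5.48000 = 4.558 km.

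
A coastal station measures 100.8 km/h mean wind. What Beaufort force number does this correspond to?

100.8 km/h = 28.0 m/s, which is Beaufort 10 (storm, 24.5–28.4 m/s).

Beaufort force 10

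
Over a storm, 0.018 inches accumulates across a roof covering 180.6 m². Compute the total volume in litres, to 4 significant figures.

82.57 litres

Depth: 0.018 in × 25.4 = 0.4572 mm.
1 mm over 1 m² is 1 L, so volume = 0.4572 × 180.6 = 82.57032 L ≈ 82.57 L.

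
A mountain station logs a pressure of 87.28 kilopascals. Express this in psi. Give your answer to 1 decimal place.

1 kPa = 0.145038 psi, so 87.28 × 0.145038 = 12.7 psi.

12.7 psi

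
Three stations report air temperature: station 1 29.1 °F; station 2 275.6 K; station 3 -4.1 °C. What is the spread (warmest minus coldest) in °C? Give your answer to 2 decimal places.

station 1: 29.1 °F = -1.611 °C.
station 2: 275.6 K = 2.450 °C.
Spread: 2.450 − (-4.100) = 6.550 °C.

6.55 °C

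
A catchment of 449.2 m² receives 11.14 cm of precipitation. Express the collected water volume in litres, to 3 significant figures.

Depth: 11.14 cm × 10 = 111.4 mm.
1 mm over 1 m² is 1 L, so volume = 111.4 × 449.2 = 50040.88 L ≈ 50000 L.

50000 litres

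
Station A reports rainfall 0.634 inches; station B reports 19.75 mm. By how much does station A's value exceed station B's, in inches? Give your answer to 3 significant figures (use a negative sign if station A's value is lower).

-0.144 in

station B: 19.75 mm = 0.77756 in.
Difference: 0.63400 − 0.77756 = -0.144 in.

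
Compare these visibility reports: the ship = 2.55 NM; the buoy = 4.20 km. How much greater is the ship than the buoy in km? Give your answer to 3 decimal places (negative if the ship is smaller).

0.523 km

the ship: 2.55 nmi = 4.72260 km.
Difference: 4.72260 − 4.20000 = 0.523 km.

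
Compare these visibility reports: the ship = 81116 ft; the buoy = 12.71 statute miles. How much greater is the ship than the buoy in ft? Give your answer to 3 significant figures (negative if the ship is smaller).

the buoy: 12.71 SM = 67108.80 ft.
Difference: 81116.00 − 67108.80 = 14000 ft.

14000 ft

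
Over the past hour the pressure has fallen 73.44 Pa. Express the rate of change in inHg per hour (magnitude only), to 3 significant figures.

0.0217 inHg per hour

73.44 Pa / 1 h × 0.0002953 inHg/Pa = 0.0217 inHg/h.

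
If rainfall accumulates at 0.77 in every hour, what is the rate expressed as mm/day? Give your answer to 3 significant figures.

0.77 in/hour × 25.4 mm/in × 24 hour/day = 469 mm/day.

469 mm/day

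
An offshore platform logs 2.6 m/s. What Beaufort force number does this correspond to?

2.6 m/s lies in the Beaufort 2 band (light breeze, 1.6–3.3 m/s).

Beaufort force 2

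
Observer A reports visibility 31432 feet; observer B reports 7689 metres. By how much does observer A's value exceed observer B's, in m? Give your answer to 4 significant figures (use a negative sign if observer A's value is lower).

1891 m

observer A: 31432 ft = 9580.47 m.
Difference: 9580.47 − 7689.00 = 1891 m.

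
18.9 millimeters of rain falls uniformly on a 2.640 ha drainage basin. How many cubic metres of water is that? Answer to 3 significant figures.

Area: 2.640 ha = 26400 m².
1 mm over 1 m² is 1 L, so volume = 18.9 × 26400 = 498960 L = 499 m³.

499 cubic metres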